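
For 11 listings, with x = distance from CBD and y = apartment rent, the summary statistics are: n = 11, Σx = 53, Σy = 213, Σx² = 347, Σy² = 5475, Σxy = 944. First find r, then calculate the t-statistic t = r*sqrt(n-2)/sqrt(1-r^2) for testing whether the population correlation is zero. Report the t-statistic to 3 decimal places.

-0.722

Numerator: nΣxy − (Σx)(Σy) = 11·944 − (53)(213) = -905
Denominator: √[(nΣx²−(Σx)²)(nΣy²−(Σy)²)]
  nΣx²−(Σx)² = 11·347 − 2809 = 1008;  nΣy²−(Σy)² = 11·5475 − 45369 = 14856
  √(1008·14856) = √14974848 = 3869.7349
r = -905 / 3869.7349 = -0.2339
t = r·√(n−2)/√(1−r²) = -0.2339·√9 / √(1−0.054709) = -0.701700 / 0.972261 = -0.722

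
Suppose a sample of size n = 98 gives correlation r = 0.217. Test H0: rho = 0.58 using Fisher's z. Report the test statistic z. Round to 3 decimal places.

-4.308

z_r = atanh(0.217) = 0.220506,  z_0 = atanh(0.58) = 0.662463
SE = 1/√(n−3) = 1/√95 = 0.102598
z = (z_r − z_0)/SE = (0.220506 − 0.662463) / 0.102598 = -0.441957 / 0.102598 = -4.308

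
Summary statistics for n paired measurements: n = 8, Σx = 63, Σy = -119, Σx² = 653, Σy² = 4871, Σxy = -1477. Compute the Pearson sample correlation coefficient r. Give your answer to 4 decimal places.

S_xy = nΣxy − ΣxΣy = 8·(-1477) − 63·(-119) = -11816 − (-7497) = -4319
S_xx = nΣx² − (Σx)² = 8·653 − 63² = 5224 − 3969 = 1255
S_yy = nΣy² − (Σy)² = 8·4871 − (-119)² = 38968 − 14161 = 24807
r = S_xy / √(S_xx·S_yy) = -4319 / √(1255·24807) = -4319 / √31132785 = -4319 / 5579.6761 = -0.7741

-0.7741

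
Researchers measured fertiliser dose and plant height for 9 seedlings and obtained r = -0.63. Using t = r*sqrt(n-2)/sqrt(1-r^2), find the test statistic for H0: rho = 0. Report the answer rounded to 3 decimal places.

-2.146

t = r·√(n−2) / √(1−r²) with r = -0.63, n = 9
  = -0.63·√7 / √(1 − 0.3969)
  = -0.63·2.645751 / 0.776595
  = -1.666823 / 0.776595 = -2.146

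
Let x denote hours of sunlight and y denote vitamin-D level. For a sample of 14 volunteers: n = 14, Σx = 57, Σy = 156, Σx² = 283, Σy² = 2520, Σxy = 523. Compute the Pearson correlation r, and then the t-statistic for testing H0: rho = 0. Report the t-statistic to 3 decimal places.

-2.354

Numerator: nΣxy − (Σx)(Σy) = 14·523 − (57)(156) = -1570
Denominator: √[(nΣx²−(Σx)²)(nΣy²−(Σy)²)]
  nΣx²−(Σx)² = 14·283 − 3249 = 713;  nΣy²−(Σy)² = 14·2520 − 24336 = 10944
  √(713·10944) = √7803072 = 2793.3979
r = -1570 / 2793.3979 = -0.5620
t = r·√(n−2)/√(1−r²) = -0.5620·√12 / √(1−0.315844) = -1.946825 / 0.827137 = -2.354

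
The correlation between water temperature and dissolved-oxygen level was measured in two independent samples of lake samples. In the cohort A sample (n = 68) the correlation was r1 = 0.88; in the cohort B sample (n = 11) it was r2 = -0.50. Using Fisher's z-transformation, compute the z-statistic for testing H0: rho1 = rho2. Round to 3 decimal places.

z1 = atanh(0.88) = 1.375768,  z2 = atanh(-0.50) = -0.549306
SE = √(1/(n1−3) + 1/(n2−3)) = √(1/65 + 1/8) = √(0.0153846 + 0.1250000) = √0.1403846 = 0.374679
z = (z1 − z2)/SE = (1.375768 − (-0.549306)) / 0.374679 = 1.925074 / 0.374679 = 5.138

5.138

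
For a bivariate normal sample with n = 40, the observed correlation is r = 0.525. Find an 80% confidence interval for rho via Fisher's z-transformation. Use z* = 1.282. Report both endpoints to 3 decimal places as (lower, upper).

(0.356, 0.661)

z_r = atanh(0.525) = 0.583217;  SE = 1/√(n−3) = 1/√37 = 0.164399
z-limits: 0.583217 ± 1.282·0.164399 = 0.583217 ± 0.210760 = [0.372457, 0.793977]
ρ-limits: (tanh 0.372457, tanh 0.793977) = (0.356, 0.661)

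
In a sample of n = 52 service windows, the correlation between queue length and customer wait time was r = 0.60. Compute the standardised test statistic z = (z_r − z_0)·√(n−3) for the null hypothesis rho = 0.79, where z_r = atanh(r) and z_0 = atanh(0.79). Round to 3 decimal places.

-2.648

Fisher z: atanh(0.60) = 0.693147, atanh(0.79) = 1.071432
z = (z_r − z_0)·√(n−3) = (0.693147 − 1.071432)·√49 = -0.378285 · 7.000000 = -2.648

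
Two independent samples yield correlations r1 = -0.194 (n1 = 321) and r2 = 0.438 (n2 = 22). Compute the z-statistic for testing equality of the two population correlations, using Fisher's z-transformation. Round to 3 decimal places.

Fisher z-transforms: z1 = atanh(-0.194) = -0.196490, z2 = atanh(0.438) = 0.469753; difference d = -0.666243
Var(d) = 1/318 + 1/19 = 0.0031447 + 0.0526316 = 0.0557763
z = d/√Var(d) = -0.666243 / √0.0557763 = -0.666243 / 0.236170 = -2.821

-2.821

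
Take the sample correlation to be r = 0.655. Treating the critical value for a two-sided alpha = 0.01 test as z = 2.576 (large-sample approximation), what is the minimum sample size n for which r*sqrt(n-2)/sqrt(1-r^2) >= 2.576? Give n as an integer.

r√(n−2)/√(1−r²) ≥ 2.576  ⇔  n−2 ≥ (2.576)²·(1−r²)/r²
(1−r²)/r² = (1−0.429025)/0.429025 = 1.3309
n ≥ 2 + 6.635776·1.3309 = 2 + 8.8316 = 10.8316
⌈10.8316⌉ = 11

11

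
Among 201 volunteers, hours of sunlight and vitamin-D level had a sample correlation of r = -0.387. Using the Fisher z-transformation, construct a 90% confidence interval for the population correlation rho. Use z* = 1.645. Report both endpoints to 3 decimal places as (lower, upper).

Fisher z: z_r = atanh(r) = ½·ln((1+(-0.387))/(1−(-0.387))) = -0.408267
SE(z) = 1/√(n−3) = 1/√198 = 0.071067
90% ⇒ z* = 1.645; margin = 1.645·0.071067 = 0.116905
CI on z-scale: (-0.525172, -0.291362)
Back-transform: tanh(-0.525172) = -0.481682, tanh(-0.291362) = -0.283388

(-0.482, -0.283)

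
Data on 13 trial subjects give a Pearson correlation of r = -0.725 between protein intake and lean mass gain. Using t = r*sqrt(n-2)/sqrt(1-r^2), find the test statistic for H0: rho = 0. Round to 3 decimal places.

-3.491

1 − r² = 1 − 0.525625 = 0.474375;  √(1−r²) = 0.688749
√(n−2) = √11 = 3.316625
t = r·√(n−2)/√(1−r²) = -0.725 · 3.316625 / 0.688749 = -3.491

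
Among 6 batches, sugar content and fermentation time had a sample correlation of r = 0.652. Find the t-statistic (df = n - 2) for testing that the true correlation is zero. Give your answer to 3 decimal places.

t = r·√(n−2) / √(1−r²) with r = 0.652, n = 6
  = 0.652·√4 / √(1 − 0.425104)
  = 0.652·2.000000 / 0.758219
  = 1.304000 / 0.758219 = 1.720

1.720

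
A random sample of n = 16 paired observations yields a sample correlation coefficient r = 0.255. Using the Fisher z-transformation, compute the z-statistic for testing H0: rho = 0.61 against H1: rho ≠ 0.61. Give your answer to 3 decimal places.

-1.616

z_r = atanh(0.255) = 0.260753,  z_0 = atanh(0.61) = 0.708921
SE = 1/√(n−3) = 1/√13 = 0.277350
z = (z_r − z_0)/SE = (0.260753 − 0.708921) / 0.277350 = -0.448168 / 0.277350 = -1.616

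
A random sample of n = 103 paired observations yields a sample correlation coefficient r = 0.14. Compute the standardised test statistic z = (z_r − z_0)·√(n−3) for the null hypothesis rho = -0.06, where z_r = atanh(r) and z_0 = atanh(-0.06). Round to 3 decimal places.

Fisher z: atanh(0.14) = 0.140926, atanh(-0.06) = -0.060072
z = (z_r − z_0)·√(n−3) = (0.140926 − (-0.060072))·√100 = 0.200998 · 10.000000 = 2.010

2.010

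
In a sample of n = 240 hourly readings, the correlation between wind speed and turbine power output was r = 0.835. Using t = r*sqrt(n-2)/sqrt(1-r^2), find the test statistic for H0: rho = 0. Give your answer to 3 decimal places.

23.411

1 − r² = 1 − 0.697225 = 0.302775;  √(1−r²) = 0.550250
√(n−2) = √238 = 15.427249
t = r·√(n−2)/√(1−r²) = 0.835 · 15.427249 / 0.550250 = 23.411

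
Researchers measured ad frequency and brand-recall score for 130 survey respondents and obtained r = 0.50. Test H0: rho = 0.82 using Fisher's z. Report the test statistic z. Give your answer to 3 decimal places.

-6.846

Fisher z: atanh(0.50) = 0.549306, atanh(0.82) = 1.156817
z = (z_r − z_0)·√(n−3) = (0.549306 − 1.156817)·√127 = -0.607511 · 11.269428 = -6.846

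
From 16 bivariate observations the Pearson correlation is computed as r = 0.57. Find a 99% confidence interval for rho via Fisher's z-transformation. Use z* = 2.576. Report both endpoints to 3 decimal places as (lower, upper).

Fisher z: z_r = atanh(r) = ½·ln((1+0.57)/(1−0.57)) = 0.647523
SE(z) = 1/√(n−3) = 1/√13 = 0.277350
99% ⇒ z* = 2.576; margin = 2.576·0.277350 = 0.714454
CI on z-scale: (-0.066931, 1.361977)
Back-transform: tanh(-0.066931) = -0.066831, tanh(1.361977) = 0.876851

(-0.067, 0.877)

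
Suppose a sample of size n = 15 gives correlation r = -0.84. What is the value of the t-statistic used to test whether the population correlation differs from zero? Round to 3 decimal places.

-5.582

t = r·√(n−2) / √(1−r²) with r = -0.84, n = 15
  = -0.84·√13 / √(1 − 0.7056)
  = -0.84·3.605551 / 0.542586
  = -3.028663 / 0.542586 = -5.582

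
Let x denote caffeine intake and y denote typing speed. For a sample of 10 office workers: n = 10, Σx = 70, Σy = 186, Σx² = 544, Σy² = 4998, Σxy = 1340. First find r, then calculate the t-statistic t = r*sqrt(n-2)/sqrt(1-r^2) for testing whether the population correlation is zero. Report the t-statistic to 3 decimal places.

0.376

S_xy = nΣxy − ΣxΣy = 10·1340 − 70·186 = 13400 − 13020 = 380
S_xx = nΣx² − (Σx)² = 10·544 − 70² = 5440 − 4900 = 540
S_yy = nΣy² − (Σy)² = 10·4998 − 186² = 49980 − 34596 = 15384
r = S_xy / √(S_xx·S_yy) = 380 / √(540·15384) = 380 / √8307360 = 380 / 2882.2491 = 0.1318
t = r·√(n−2)/√(1−r²) = 0.1318·√8 / √(1−0.017371) = 0.372787 / 0.991276 = 0.376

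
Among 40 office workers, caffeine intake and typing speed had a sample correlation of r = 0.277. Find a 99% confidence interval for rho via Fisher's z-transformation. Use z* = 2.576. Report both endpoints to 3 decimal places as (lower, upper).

(-0.138, 0.609)

z_r = atanh(0.277) = 0.284430;  SE = 1/√(n−3) = 1/√37 = 0.164399
z-limits: 0.284430 ± 2.576·0.164399 = 0.284430 ± 0.423492 = [-0.139062, 0.707922]
ρ-limits: (tanh -0.139062, tanh 0.707922) = (-0.138, 0.609)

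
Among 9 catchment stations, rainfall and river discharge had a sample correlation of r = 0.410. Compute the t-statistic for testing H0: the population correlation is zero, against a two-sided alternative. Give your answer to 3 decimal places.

1.189

1 − r² = 1 − 0.168100 = 0.831900;  √(1−r²) = 0.912086
√(n−2) = √7 = 2.645751
t = r·√(n−2)/√(1−r²) = 0.410 · 2.645751 / 0.912086 = 1.189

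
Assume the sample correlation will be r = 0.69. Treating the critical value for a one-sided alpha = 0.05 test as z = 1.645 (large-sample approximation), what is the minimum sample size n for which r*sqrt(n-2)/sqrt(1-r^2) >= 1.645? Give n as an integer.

5

r√(n−2)/√(1−r²) ≥ 1.645  ⇔  n−2 ≥ (1.645)²·(1−r²)/r²
(1−r²)/r² = (1−0.4761)/0.4761 = 1.1004
n ≥ 2 + 2.706025·1.1004 = 2 + 2.9777 = 4.9777
⌈4.9777⌉ = 5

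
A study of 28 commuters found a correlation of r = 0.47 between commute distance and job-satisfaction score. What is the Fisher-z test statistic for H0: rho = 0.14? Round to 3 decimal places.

z_r = atanh(0.47) = 0.510070,  z_0 = atanh(0.14) = 0.140926
SE = 1/√(n−3) = 1/√25 = 0.200000
z = (z_r − z_0)/SE = (0.510070 − 0.140926) / 0.200000 = 0.369144 / 0.200000 = 1.846

1.846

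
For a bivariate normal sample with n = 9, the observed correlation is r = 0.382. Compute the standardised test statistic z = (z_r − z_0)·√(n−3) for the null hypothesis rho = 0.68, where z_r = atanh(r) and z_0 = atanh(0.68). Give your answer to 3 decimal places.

z_r = atanh(0.382) = 0.402399,  z_0 = atanh(0.68) = 0.829114
SE = 1/√(n−3) = 1/√6 = 0.408248
z = (z_r − z_0)/SE = (0.402399 − 0.829114) / 0.408248 = -0.426715 / 0.408248 = -1.045

-1.045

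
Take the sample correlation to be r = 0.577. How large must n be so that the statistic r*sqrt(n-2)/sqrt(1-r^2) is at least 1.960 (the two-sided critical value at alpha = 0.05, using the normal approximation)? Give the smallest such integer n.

r√(n−2)/√(1−r²) ≥ 1.960  ⇔  n−2 ≥ (1.960)²·(1−r²)/r²
(1−r²)/r² = (1−0.332929)/0.332929 = 2.0036
n ≥ 2 + 3.8416·2.0036 = 2 + 7.6970 = 9.6970
⌈9.6970⌉ = 10

10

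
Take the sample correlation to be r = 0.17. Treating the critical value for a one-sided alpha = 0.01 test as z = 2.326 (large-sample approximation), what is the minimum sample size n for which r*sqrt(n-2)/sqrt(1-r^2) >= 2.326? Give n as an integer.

184

r√(n−2)/√(1−r²) ≥ 2.326  ⇔  n−2 ≥ (2.326)²·(1−r²)/r²
(1−r²)/r² = (1−0.0289)/0.0289 = 33.6021
n ≥ 2 + 5.410276·33.6021 = 2 + 181.7966 = 183.7966
⌈183.7966⌉ = 184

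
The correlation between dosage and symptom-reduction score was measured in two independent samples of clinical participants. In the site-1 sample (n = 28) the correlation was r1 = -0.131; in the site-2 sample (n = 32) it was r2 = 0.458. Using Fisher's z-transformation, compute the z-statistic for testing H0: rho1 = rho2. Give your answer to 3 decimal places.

z1 = atanh(-0.131) = -0.131757,  z2 = atanh(0.458) = 0.494777
SE = √(1/(n1−3) + 1/(n2−3)) = √(1/25 + 1/29) = √(0.0400000 + 0.0344828) = √0.0744828 = 0.272915
z = (z1 − z2)/SE = (-0.131757 − 0.494777) / 0.272915 = -0.626534 / 0.272915 = -2.296

-2.296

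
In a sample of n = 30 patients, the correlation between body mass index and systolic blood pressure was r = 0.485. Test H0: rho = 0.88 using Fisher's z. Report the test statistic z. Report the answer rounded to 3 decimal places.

Fisher z: atanh(0.485) = 0.529502, atanh(0.88) = 1.375768
z = (z_r − z_0)·√(n−3) = (0.529502 − 1.375768)·√27 = -0.846266 · 5.196152 = -4.397

-4.397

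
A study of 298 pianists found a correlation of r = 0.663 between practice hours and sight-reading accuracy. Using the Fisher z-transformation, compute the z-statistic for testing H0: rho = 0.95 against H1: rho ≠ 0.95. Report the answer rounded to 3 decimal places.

-17.753

z_r = atanh(0.663) = 0.798148,  z_0 = atanh(0.95) = 1.831781
SE = 1/√(n−3) = 1/√295 = 0.058222
z = (z_r − z_0)/SE = (0.798148 − 1.831781) / 0.058222 = -1.033633 / 0.058222 = -17.753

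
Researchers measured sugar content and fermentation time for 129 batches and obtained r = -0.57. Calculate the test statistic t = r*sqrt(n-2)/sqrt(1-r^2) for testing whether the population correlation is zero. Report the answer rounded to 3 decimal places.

1 − r² = 1 − 0.3249 = 0.6751;  √(1−r²) = 0.821645
√(n−2) = √127 = 11.269428
t = r·√(n−2)/√(1−r²) = -0.57 · 11.269428 / 0.821645 = -7.818

-7.818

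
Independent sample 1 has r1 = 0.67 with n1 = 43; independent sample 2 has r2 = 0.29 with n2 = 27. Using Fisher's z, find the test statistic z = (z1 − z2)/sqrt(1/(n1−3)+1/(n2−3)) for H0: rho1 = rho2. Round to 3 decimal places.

Fisher z-transforms: z1 = atanh(0.67) = 0.810743, z2 = atanh(0.29) = 0.298566; difference d = 0.512177
Var(d) = 1/40 + 1/24 = 0.0250000 + 0.0416667 = 0.0666667
z = d/√Var(d) = 0.512177 / √0.0666667 = 0.512177 / 0.258199 = 1.984

1.984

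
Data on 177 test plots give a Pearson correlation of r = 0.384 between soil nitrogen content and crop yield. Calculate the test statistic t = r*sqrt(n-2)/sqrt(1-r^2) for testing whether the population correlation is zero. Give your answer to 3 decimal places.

1 − r² = 1 − 0.147456 = 0.852544;  √(1−r²) = 0.923333
√(n−2) = √175 = 13.228757
t = r·√(n−2)/√(1−r²) = 0.384 · 13.228757 / 0.923333 = 5.502

5.502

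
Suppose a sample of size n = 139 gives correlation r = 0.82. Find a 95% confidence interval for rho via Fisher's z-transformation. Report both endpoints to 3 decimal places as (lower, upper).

(0.757, 0.868)

z_r = atanh(0.82) = 1.156817;  SE = 1/√(n−3) = 1/√136 = 0.085749
z-limits: 1.156817 ± 1.960·0.085749 = 1.156817 ± 0.168068 = [0.988749, 1.324885]
ρ-limits: (tanh 0.988749, tanh 1.324885) = (0.757, 0.868)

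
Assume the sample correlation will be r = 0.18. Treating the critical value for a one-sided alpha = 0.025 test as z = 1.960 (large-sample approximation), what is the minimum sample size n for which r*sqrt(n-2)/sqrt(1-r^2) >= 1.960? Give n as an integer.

117

r√(n−2)/√(1−r²) ≥ 1.960  ⇔  n−2 ≥ (1.960)²·(1−r²)/r²
(1−r²)/r² = (1−0.0324)/0.0324 = 29.8642
n ≥ 2 + 3.8416·29.8642 = 2 + 114.7263 = 116.7263
⌈116.7263⌉ = 117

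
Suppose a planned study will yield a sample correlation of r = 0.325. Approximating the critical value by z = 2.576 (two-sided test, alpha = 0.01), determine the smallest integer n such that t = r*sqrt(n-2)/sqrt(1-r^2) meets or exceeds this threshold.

r√(n−2)/√(1−r²) ≥ 2.576  ⇔  n−2 ≥ (2.576)²·(1−r²)/r²
(1−r²)/r² = (1−0.105625)/0.105625 = 8.4675
n ≥ 2 + 6.635776·8.4675 = 2 + 56.1884 = 58.1884
⌈58.1884⌉ = 59

59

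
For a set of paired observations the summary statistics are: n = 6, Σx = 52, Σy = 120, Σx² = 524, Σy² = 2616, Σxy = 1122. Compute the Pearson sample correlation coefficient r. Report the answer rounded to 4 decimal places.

0.6515

S_xy = nΣxy − ΣxΣy = 6·1122 − 52·120 = 6732 − 6240 = 492
S_xx = nΣx² − (Σx)² = 6·524 − 52² = 3144 − 2704 = 440
S_yy = nΣy² − (Σy)² = 6·2616 − 120² = 15696 − 14400 = 1296
r = S_xy / √(S_xx·S_yy) = 492 / √(440·1296) = 492 / √570240 = 492 / 755.1424 = 0.6515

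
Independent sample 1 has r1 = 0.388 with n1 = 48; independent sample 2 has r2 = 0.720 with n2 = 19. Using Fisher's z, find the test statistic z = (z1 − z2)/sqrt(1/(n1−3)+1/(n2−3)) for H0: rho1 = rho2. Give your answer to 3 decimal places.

-1.712

Fisher z-transforms: z1 = atanh(0.388) = 0.409443, z2 = atanh(0.720) = 0.907645; difference d = -0.498202
Var(d) = 1/45 + 1/16 = 0.0222222 + 0.0625000 = 0.0847222
z = d/√Var(d) = -0.498202 / √0.0847222 = -0.498202 / 0.291071 = -1.712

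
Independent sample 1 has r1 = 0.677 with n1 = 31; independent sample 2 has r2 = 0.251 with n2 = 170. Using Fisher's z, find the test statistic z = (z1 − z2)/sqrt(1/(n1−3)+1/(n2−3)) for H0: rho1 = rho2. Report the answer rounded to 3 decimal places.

2.777

Fisher z-transforms: z1 = atanh(0.677) = 0.823555, z2 = atanh(0.251) = 0.256480; difference d = 0.567075
Var(d) = 1/28 + 1/167 = 0.0357143 + 0.0059880 = 0.0417023
z = d/√Var(d) = 0.567075 / √0.0417023 = 0.567075 / 0.204211 = 2.777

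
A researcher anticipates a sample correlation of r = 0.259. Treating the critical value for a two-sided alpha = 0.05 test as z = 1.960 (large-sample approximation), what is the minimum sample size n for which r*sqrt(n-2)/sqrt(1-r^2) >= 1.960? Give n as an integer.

56

Need r·√(n−2)/√(1−r²) ≥ 1.960
√(n−2) ≥ 1.960·√(1−0.067081) / 0.259 = 1.960·0.965877 / 0.259 = 7.3093
n−2 ≥ 53.4259  ⇒  n ≥ 55.4259
Smallest integer n = 56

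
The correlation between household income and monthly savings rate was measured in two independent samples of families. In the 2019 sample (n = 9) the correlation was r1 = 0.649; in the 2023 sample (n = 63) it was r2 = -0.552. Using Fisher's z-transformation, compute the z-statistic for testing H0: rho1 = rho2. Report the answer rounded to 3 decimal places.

Fisher z-transforms: z1 = atanh(0.649) = 0.773569, z2 = atanh(-0.552) = -0.621253; difference d = 1.394822
Var(d) = 1/6 + 1/60 = 0.1666667 + 0.0166667 = 0.1833334
z = d/√Var(d) = 1.394822 / √0.1833334 = 1.394822 / 0.428174 = 3.258

3.258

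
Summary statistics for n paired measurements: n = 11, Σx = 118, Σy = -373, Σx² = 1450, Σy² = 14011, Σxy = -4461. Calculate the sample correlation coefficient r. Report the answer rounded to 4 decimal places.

Numerator: nΣxy − (Σx)(Σy) = 11·(-4461) − (118)(-373) = -5057
Denominator: √[(nΣx²−(Σx)²)(nΣy²−(Σy)²)]
  nΣx²−(Σx)² = 11·1450 − 13924 = 2026;  nΣy²−(Σy)² = 11·14011 − 139129 = 14992
  √(2026·14992) = √30373792 = 5511.2423
r = -5057 / 5511.2423 = -0.9176

-0.9176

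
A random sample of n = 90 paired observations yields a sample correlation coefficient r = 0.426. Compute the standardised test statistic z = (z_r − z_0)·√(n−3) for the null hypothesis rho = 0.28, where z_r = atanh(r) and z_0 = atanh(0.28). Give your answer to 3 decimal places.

1.561

z_r = atanh(0.426) = 0.455000,  z_0 = atanh(0.28) = 0.287682
SE = 1/√(n−3) = 1/√87 = 0.107211
z = (z_r − z_0)/SE = (0.455000 − 0.287682) / 0.107211 = 0.167318 / 0.107211 = 1.561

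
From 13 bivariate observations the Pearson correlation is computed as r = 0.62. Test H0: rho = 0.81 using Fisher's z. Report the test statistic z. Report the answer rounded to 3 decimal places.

-1.271

Fisher z: atanh(0.62) = 0.725005, atanh(0.81) = 1.127029
z = (z_r − z_0)·√(n−3) = (0.725005 − 1.127029)·√10 = -0.402024 · 3.162278 = -1.271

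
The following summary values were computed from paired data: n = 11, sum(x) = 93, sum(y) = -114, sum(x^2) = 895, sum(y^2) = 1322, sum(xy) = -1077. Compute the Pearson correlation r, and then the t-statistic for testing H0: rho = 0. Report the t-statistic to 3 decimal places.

-6.831

Numerator: nΣxy − (Σx)(Σy) = 11·(-1077) − (93)(-114) = -1245
Denominator: √[(nΣx²−(Σx)²)(nΣy²−(Σy)²)]
  nΣx²−(Σx)² = 11·895 − 8649 = 1196;  nΣy²−(Σy)² = 11·1322 − 12996 = 1546
  √(1196·1546) = √1849016 = 1359.7853
r = -1245 / 1359.7853 = -0.9156
t = r·√(n−2)/√(1−r²) = -0.9156·√9 / √(1−0.838323) = -2.746800 / 0.402091 = -6.831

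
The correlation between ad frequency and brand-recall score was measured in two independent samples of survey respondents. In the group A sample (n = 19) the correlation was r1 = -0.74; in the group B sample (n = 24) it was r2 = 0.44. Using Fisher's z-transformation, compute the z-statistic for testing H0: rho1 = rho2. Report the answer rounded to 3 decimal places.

z1 = atanh(-0.74) = -0.950479,  z2 = atanh(0.44) = 0.472231
SE = √(1/(n1−3) + 1/(n2−3)) = √(1/16 + 1/21) = √(0.0625000 + 0.0476190) = √0.1101190 = 0.331842
z = (z1 − z2)/SE = (-0.950479 − 0.472231) / 0.331842 = -1.422710 / 0.331842 = -4.287

-4.287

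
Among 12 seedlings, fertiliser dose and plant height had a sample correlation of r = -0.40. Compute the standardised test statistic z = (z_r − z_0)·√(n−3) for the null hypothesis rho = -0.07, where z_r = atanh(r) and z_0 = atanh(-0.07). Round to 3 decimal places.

Fisher z: atanh(-0.40) = -0.423649, atanh(-0.07) = -0.070115
z = (z_r − z_0)·√(n−3) = (-0.423649 − (-0.070115))·√9 = -0.353534 · 3.000000 = -1.061

-1.061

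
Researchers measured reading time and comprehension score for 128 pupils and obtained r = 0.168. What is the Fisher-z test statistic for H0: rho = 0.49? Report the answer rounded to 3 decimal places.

-4.097

z_r = atanh(0.168) = 0.169608,  z_0 = atanh(0.49) = 0.536060
SE = 1/√(n−3) = 1/√125 = 0.089443
z = (z_r − z_0)/SE = (0.169608 − 0.536060) / 0.089443 = -0.366452 / 0.089443 = -4.097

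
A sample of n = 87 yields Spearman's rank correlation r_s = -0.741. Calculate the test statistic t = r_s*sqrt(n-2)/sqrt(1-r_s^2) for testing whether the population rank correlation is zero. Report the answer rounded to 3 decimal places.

t = r_s·√(n−2) / √(1−r_s²) with r_s = -0.741, n = 87
  = -0.741·√85 / √(1 − 0.549081)
  = -0.741·9.219544 / 0.671505
  = -6.831682 / 0.671505 = -10.174

-10.174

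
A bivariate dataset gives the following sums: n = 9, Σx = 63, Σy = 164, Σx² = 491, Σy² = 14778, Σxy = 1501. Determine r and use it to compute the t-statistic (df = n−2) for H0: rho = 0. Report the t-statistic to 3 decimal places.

Numerator: nΣxy − (Σx)(Σy) = 9·1501 − (63)(164) = 3177
Denominator: √[(nΣx²−(Σx)²)(nΣy²−(Σy)²)]
  nΣx²−(Σx)² = 9·491 − 3969 = 450;  nΣy²−(Σy)² = 9·14778 − 26896 = 106106
  √(450·106106) = √47747700 = 6909.9711
r = 3177 / 6909.9711 = 0.4598
t = r·√(n−2)/√(1−r²) = 0.4598·√7 / √(1−0.211416) = 1.216516 / 0.888023 = 1.370

1.370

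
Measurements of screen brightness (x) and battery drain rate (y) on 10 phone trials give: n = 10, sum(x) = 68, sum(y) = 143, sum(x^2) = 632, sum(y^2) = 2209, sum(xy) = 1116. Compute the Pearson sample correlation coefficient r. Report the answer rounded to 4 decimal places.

0.8608

S_xy = nΣxy − ΣxΣy = 10·1116 − 68·143 = 11160 − 9724 = 1436
S_xx = nΣx² − (Σx)² = 10·632 − 68² = 6320 − 4624 = 1696
S_yy = nΣy² − (Σy)² = 10·2209 − 143² = 22090 − 20449 = 1641
r = S_xy / √(S_xx·S_yy) = 1436 / √(1696·1641) = 1436 / √2783136 = 1436 / 1668.2734 = 0.8608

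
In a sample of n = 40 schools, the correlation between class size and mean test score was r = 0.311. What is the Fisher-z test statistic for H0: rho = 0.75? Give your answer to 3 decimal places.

-3.962

Fisher z: atanh(0.311) = 0.321652, atanh(0.75) = 0.972955
z = (z_r − z_0)·√(n−3) = (0.321652 − 0.972955)·√37 = -0.651303 · 6.082763 = -3.962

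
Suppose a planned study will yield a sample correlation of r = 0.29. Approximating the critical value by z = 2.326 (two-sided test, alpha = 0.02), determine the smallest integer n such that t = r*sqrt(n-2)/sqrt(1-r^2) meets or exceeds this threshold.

r√(n−2)/√(1−r²) ≥ 2.326  ⇔  n−2 ≥ (2.326)²·(1−r²)/r²
(1−r²)/r² = (1−0.0841)/0.0841 = 10.8906
n ≥ 2 + 5.410276·10.8906 = 2 + 58.9212 = 60.9212
⌈60.9212⌉ = 61

61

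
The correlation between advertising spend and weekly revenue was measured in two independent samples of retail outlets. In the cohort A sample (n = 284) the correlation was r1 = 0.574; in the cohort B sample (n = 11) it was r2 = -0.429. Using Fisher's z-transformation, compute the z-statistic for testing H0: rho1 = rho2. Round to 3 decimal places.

3.102

Fisher z-transforms: z1 = atanh(0.574) = 0.653468, z2 = atanh(-0.429) = -0.458670; difference d = 1.112138
Var(d) = 1/281 + 1/8 = 0.0035587 + 0.1250000 = 0.1285587
z = d/√Var(d) = 1.112138 / √0.1285587 = 1.112138 / 0.358551 = 3.102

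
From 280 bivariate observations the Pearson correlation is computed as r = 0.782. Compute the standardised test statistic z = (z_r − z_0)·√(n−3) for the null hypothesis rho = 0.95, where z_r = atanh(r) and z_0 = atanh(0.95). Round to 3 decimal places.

-13.003

Fisher z: atanh(0.782) = 1.050498, atanh(0.95) = 1.831781
z = (z_r − z_0)·√(n−3) = (1.050498 − 1.831781)·√277 = -0.781283 · 16.643317 = -13.003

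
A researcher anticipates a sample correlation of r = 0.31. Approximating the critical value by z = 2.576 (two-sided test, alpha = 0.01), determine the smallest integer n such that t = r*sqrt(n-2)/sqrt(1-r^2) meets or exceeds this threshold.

65

Need r·√(n−2)/√(1−r²) ≥ 2.576
√(n−2) ≥ 2.576·√(1−0.0961) / 0.31 = 2.576·0.950737 / 0.31 = 7.9003
n−2 ≥ 62.4147  ⇒  n ≥ 64.4147
Smallest integer n = 65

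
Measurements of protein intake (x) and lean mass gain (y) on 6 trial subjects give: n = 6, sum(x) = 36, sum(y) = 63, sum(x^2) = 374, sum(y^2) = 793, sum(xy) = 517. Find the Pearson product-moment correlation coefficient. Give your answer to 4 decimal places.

0.9643

S_xy = nΣxy − ΣxΣy = 6·517 − 36·63 = 3102 − 2268 = 834
S_xx = nΣx² − (Σx)² = 6·374 − 36² = 2244 − 1296 = 948
S_yy = nΣy² − (Σy)² = 6·793 − 63² = 4758 − 3969 = 789
r = S_xy / √(S_xx·S_yy) = 834 / √(948·789) = 834 / √747972 = 834 / 864.8537 = 0.9643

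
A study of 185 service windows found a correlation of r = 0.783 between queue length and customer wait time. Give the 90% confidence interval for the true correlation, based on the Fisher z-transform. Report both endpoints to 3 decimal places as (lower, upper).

(0.731, 0.826)

Fisher z: z_r = atanh(r) = ½·ln((1+0.783)/(1−0.783)) = 1.053078
SE(z) = 1/√(n−3) = 1/√182 = 0.074125
90% ⇒ z* = 1.645; margin = 1.645·0.074125 = 0.121936
CI on z-scale: (0.931142, 1.175014)
Back-transform: tanh(0.931142) = 0.731126, tanh(1.175014) = 0.825873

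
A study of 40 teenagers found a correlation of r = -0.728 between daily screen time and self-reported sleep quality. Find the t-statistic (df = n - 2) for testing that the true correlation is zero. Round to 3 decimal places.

-6.546

t = r·√(n−2) / √(1−r²) with r = -0.728, n = 40
  = -0.728·√38 / √(1 − 0.529984)
  = -0.728·6.164414 / 0.685577
  = -4.487693 / 0.685577 = -6.546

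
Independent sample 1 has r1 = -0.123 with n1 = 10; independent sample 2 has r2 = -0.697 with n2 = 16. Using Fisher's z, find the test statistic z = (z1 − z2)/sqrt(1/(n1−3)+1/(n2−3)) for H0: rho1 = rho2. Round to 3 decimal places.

1.574

Fisher z-transforms: z1 = atanh(-0.123) = -0.123626, z2 = atanh(-0.697) = -0.861442; difference d = 0.737816
Var(d) = 1/7 + 1/13 = 0.1428571 + 0.0769231 = 0.2197802
z = d/√Var(d) = 0.737816 / √0.2197802 = 0.737816 / 0.468807 = 1.574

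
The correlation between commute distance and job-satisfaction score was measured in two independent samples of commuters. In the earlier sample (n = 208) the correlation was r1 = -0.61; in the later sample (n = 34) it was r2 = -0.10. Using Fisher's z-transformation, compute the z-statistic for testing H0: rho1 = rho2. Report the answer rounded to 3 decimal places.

z1 = atanh(-0.61) = -0.708921,  z2 = atanh(-0.10) = -0.100335
SE = √(1/(n1−3) + 1/(n2−3)) = √(1/205 + 1/31) = √(0.0048780 + 0.0322581) = √0.0371361 = 0.192707
z = (z1 − z2)/SE = (-0.708921 − (-0.100335)) / 0.192707 = -0.608586 / 0.192707 = -3.158

-3.158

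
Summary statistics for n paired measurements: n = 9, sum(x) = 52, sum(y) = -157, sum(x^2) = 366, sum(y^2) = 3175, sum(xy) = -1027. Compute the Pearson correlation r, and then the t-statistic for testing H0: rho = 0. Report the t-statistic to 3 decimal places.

-2.660

Numerator: nΣxy − (Σx)(Σy) = 9·(-1027) − (52)(-157) = -1079
Denominator: √[(nΣx²−(Σx)²)(nΣy²−(Σy)²)]
  nΣx²−(Σx)² = 9·366 − 2704 = 590;  nΣy²−(Σy)² = 9·3175 − 24649 = 3926
  √(590·3926) = √2316340 = 1521.9527
r = -1079 / 1521.9527 = -0.7090
t = r·√(n−2)/√(1−r²) = -0.7090·√7 / √(1−0.502681) = -1.875838 / 0.705208 = -2.660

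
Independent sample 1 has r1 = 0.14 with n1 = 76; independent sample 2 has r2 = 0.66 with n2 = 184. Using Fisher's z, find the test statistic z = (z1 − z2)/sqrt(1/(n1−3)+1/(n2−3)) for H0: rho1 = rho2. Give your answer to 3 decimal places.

-4.702

z1 = atanh(0.14) = 0.140926,  z2 = atanh(0.66) = 0.792814
SE = √(1/(n1−3) + 1/(n2−3)) = √(1/73 + 1/181) = √(0.0136986 + 0.0055249) = √0.0192235 = 0.138649
z = (z1 − z2)/SE = (0.140926 − 0.792814) / 0.138649 = -0.651888 / 0.138649 = -4.702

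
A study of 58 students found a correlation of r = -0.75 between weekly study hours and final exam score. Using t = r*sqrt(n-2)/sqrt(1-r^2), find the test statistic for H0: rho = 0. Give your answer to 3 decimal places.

t = r·√(n−2) / √(1−r²) with r = -0.75, n = 58
  = -0.75·√56 / √(1 − 0.5625)
  = -0.75·7.483315 / 0.661438
  = -5.612486 / 0.661438 = -8.485

-8.485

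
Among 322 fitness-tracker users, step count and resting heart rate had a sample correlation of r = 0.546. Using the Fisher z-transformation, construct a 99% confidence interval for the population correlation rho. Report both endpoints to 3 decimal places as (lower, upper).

(0.437, 0.639)

Fisher z: z_r = atanh(r) = ½·ln((1+0.546)/(1−0.546)) = 0.612665
SE(z) = 1/√(n−3) = 1/√319 = 0.055989
99% ⇒ z* = 2.576; margin = 2.576·0.055989 = 0.144228
CI on z-scale: (0.468437, 0.756893)
Back-transform: tanh(0.468437) = 0.436936, tanh(0.756893) = 0.639243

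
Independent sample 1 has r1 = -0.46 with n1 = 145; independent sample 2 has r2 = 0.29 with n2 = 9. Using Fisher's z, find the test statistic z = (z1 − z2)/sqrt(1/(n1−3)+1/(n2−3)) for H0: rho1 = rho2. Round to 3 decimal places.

-1.910

Fisher z-transforms: z1 = atanh(-0.46) = -0.497311, z2 = atanh(0.29) = 0.298566; difference d = -0.795877
Var(d) = 1/142 + 1/6 = 0.0070423 + 0.1666667 = 0.1737090
z = d/√Var(d) = -0.795877 / √0.1737090 = -0.795877 / 0.416784 = -1.910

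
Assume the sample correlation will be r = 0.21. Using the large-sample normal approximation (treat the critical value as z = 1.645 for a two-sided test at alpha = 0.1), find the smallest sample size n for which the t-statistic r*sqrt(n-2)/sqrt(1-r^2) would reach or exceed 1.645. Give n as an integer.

r√(n−2)/√(1−r²) ≥ 1.645  ⇔  n−2 ≥ (1.645)²·(1−r²)/r²
(1−r²)/r² = (1−0.0441)/0.0441 = 21.6757
n ≥ 2 + 2.706025·21.6757 = 2 + 58.6550 = 60.6550
⌈60.6550⌉ = 61

61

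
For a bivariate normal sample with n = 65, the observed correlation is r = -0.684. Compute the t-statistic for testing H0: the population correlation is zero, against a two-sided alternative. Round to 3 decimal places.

t = r·√(n−2) / √(1−r²) with r = -0.684, n = 65
  = -0.684·√63 / √(1 − 0.467856)
  = -0.684·7.937254 / 0.729482
  = -5.429082 / 0.729482 = -7.442

-7.442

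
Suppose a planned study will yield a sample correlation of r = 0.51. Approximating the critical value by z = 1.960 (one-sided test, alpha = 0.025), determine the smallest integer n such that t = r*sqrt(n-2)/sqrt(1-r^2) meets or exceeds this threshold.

Need r·√(n−2)/√(1−r²) ≥ 1.960
√(n−2) ≥ 1.960·√(1−0.2601) / 0.51 = 1.960·0.860174 / 0.51 = 3.3058
n−2 ≥ 10.9283  ⇒  n ≥ 12.9283
Smallest integer n = 13

13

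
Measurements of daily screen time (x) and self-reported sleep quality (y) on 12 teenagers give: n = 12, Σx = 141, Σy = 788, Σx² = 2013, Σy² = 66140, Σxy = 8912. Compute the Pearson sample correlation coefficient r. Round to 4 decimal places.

S_xy = nΣxy − ΣxΣy = 12·8912 − 141·788 = 106944 − 111108 = -4164
S_xx = nΣx² − (Σx)² = 12·2013 − 141² = 24156 − 19881 = 4275
S_yy = nΣy² − (Σy)² = 12·66140 − 788² = 793680 − 620944 = 172736
r = S_xy / √(S_xx·S_yy) = -4164 / √(4275·172736) = -4164 / √738446400 = -4164 / 27174.3703 = -0.1532

-0.1532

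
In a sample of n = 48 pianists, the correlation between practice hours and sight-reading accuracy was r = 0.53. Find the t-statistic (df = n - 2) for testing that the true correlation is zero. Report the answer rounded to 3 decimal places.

4.239

1 − r² = 1 − 0.2809 = 0.7191;  √(1−r²) = 0.847998
√(n−2) = √46 = 6.782330
t = r·√(n−2)/√(1−r²) = 0.53 · 6.782330 / 0.847998 = 4.239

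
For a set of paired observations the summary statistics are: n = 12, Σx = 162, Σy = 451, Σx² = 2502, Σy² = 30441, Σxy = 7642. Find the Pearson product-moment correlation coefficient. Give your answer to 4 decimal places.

S_xy = nΣxy − ΣxΣy = 12·7642 − 162·451 = 91704 − 73062 = 18642
S_xx = nΣx² − (Σx)² = 12·2502 − 162² = 30024 − 26244 = 3780
S_yy = nΣy² − (Σy)² = 12·30441 − 451² = 365292 − 203401 = 161891
r = S_xy / √(S_xx·S_yy) = 18642 / √(3780·161891) = 18642 / √611947980 = 18642 / 24737.5823 = 0.7536

0.7536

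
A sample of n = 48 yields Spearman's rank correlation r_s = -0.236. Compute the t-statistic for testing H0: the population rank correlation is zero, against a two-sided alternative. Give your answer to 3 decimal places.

-1.647

1 − r_s² = 1 − 0.055696 = 0.944304;  √(1−r_s²) = 0.971753
√(n−2) = √46 = 6.782330
t = r_s·√(n−2)/√(1−r_s²) = -0.236 · 6.782330 / 0.971753 = -1.647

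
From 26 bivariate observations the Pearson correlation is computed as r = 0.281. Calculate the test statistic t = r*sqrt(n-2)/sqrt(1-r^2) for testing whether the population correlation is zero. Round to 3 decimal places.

1.434

t = r·√(n−2) / √(1−r²) with r = 0.281, n = 26
  = 0.281·√24 / √(1 − 0.078961)
  = 0.281·4.898979 / 0.959708
  = 1.376613 / 0.959708 = 1.434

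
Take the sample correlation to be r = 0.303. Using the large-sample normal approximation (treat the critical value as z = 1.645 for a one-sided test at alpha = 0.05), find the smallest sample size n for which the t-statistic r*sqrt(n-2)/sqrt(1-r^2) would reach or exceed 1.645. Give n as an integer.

Need r·√(n−2)/√(1−r²) ≥ 1.645
√(n−2) ≥ 1.645·√(1−0.091809) / 0.303 = 1.645·0.952991 / 0.303 = 5.1738
n−2 ≥ 26.7682  ⇒  n ≥ 28.7682
Smallest integer n = 29

29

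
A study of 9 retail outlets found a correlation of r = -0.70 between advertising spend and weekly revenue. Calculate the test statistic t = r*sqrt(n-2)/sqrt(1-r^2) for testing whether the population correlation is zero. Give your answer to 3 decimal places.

-2.593

t = r·√(n−2) / √(1−r²) with r = -0.70, n = 9
  = -0.70·√7 / √(1 − 0.4900)
  = -0.70·2.645751 / 0.714143
  = -1.852026 / 0.714143 = -2.593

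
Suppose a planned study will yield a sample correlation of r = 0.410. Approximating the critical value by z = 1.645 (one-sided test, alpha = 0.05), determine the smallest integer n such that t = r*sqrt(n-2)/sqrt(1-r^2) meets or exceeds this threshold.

16

r√(n−2)/√(1−r²) ≥ 1.645  ⇔  n−2 ≥ (1.645)²·(1−r²)/r²
(1−r²)/r² = (1−0.168100)/0.168100 = 4.9488
n ≥ 2 + 2.706025·4.9488 = 2 + 13.3916 = 15.3916
⌈15.3916⌉ = 16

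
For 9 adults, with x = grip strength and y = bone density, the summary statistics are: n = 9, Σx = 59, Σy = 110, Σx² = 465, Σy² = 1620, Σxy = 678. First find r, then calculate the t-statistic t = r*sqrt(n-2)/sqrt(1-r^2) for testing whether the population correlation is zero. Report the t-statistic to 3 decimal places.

Numerator: nΣxy − (Σx)(Σy) = 9·678 − (59)(110) = -388
Denominator: √[(nΣx²−(Σx)²)(nΣy²−(Σy)²)]
  nΣx²−(Σx)² = 9·465 − 3481 = 704;  nΣy²−(Σy)² = 9·1620 − 12100 = 2480
  √(704·2480) = √1745920 = 1321.3327
r = -388 / 1321.3327 = -0.2936
t = r·√(n−2)/√(1−r²) = -0.2936·√7 / √(1−0.086201) = -0.776793 / 0.955928 = -0.813

-0.813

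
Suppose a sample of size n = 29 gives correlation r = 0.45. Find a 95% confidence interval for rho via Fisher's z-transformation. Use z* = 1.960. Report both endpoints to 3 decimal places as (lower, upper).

z_r = atanh(0.45) = 0.484700;  SE = 1/√(n−3) = 1/√26 = 0.196116
z-limits: 0.484700 ± 1.960·0.196116 = 0.484700 ± 0.384387 = [0.100313, 0.869087]
ρ-limits: (tanh 0.100313, tanh 0.869087) = (0.100, 0.701)

(0.100, 0.701)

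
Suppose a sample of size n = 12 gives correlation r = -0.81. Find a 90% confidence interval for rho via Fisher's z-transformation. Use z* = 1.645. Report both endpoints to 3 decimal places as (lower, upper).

z_r = atanh(-0.81) = -1.127029;  SE = 1/√(n−3) = 1/√9 = 0.333333
z-limits: -1.127029 ± 1.645·0.333333 = -1.127029 ± 0.548333 = [-1.675362, -0.578696]
ρ-limits: (tanh -1.675362, tanh -0.578696) = (-0.932, -0.522)

(-0.932, -0.522)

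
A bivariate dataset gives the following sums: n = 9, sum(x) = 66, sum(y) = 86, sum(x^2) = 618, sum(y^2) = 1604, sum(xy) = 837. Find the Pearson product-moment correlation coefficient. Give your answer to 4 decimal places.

Numerator: nΣxy − (Σx)(Σy) = 9·837 − (66)(86) = 1857
Denominator: √[(nΣx²−(Σx)²)(nΣy²−(Σy)²)]
  nΣx²−(Σx)² = 9·618 − 4356 = 1206;  nΣy²−(Σy)² = 9·1604 − 7396 = 7040
  √(1206·7040) = √8490240 = 2913.8016
r = 1857 / 2913.8016 = 0.6373

0.6373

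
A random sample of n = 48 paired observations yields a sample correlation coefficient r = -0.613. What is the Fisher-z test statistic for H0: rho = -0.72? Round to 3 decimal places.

z_r = atanh(-0.613) = -0.713713,  z_0 = atanh(-0.72) = -0.907645
SE = 1/√(n−3) = 1/√45 = 0.149071
z = (z_r − z_0)/SE = (-0.713713 − (-0.907645)) / 0.149071 = 0.193932 / 0.149071 = 1.301

1.301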